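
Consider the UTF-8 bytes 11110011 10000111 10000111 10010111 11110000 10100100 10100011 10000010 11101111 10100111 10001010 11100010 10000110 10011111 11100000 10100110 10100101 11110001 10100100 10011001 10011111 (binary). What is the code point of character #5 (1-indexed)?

U+09A5

Offset 0: leading byte 0xF3 = 11110011 → 4-byte char #1 = F3 87 87 97.
Offset 4: leading byte 0xF0 = 11110000 → 4-byte char #2 = F0 A4 A3 82.
Offset 8: leading byte 0xEF = 11101111 → 3-byte char #3 = EF A7 8A.
Offset 11: leading byte 0xE2 = 11100010 → 3-byte char #4 = E2 86 9F.
Offset 14: leading byte 0xE0 = 11100000 → 3-byte char #5 = E0 A6 A5.
Leading byte 0xE0 = 11100000 matches 1110xxxx → 3-byte sequence.
Byte 1: 0xE0 = 11100000, payload 0000 (4 bits).
Byte 2: 0xA6 = 10100110 (10xxxxxx ✓), payload 100110.
Byte 3: 0xA5 = 10100101 (10xxxxxx ✓), payload 100101.
Concatenate: 0000100110100101 = 0x9A5 (16 bits → U+09A5).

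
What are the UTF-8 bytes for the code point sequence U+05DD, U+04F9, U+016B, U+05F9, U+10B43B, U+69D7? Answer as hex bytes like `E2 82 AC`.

D7 9D D3 B9 C5 AB D7 B9 F4 8B 90 BB E6 A7 97

U+05DD: 2-byte form → D7 9D.
U+04F9: 2-byte form → D3 B9.
U+016B: 2-byte form → C5 AB.
U+05F9: 2-byte form → D7 B9.
U+10B43B: 4-byte form → F4 8B 90 BB.
U+69D7: 3-byte form → E6 A7 97.
Concatenated (15 bytes): D7 9D D3 B9 C5 AB D7 B9 F4 8B 90 BB E6 A7 97.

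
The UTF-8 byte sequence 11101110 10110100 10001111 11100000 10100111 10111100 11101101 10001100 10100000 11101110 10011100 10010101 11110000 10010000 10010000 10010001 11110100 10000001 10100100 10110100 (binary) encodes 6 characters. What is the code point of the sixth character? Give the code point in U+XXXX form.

U+101934

Offset 0: leading byte 0xEE = 11101110 → 3-byte char #1 = EE B4 8F.
Offset 3: leading byte 0xE0 = 11100000 → 3-byte char #2 = E0 A7 BC.
Offset 6: leading byte 0xED = 11101101 → 3-byte char #3 = ED 8C A0.
Offset 9: leading byte 0xEE = 11101110 → 3-byte char #4 = EE 9C 95.
Offset 12: leading byte 0xF0 = 11110000 → 4-byte char #5 = F0 90 90 91.
Offset 16: leading byte 0xF4 = 11110100 → 4-byte char #6 = F4 81 A4 B4.
Leading byte 0xF4 = 11110100 matches 11110xxx → 4-byte sequence.
Byte 1: 0xF4 = 11110100, payload 100 (3 bits).
Byte 2: 0x81 = 10000001 (10xxxxxx ✓), payload 000001.
Byte 3: 0xA4 = 10100100 (10xxxxxx ✓), payload 100100.
Byte 4: 0xB4 = 10110100 (10xxxxxx ✓), payload 110100.
Concatenate: 100000001100100110100 = 0x101934 (21 bits → U+101934).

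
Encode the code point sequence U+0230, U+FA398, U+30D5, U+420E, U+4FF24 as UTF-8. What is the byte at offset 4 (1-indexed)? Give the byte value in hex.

1-indexed offset 4 is 0-indexed offset 3.
U+0230 → 2-byte form C8 B0 at offsets 0–1.
U+FA398 → 4-byte form F3 BA 8E 98 at offsets 2–5.
Offset 3 falls in char 2's range; it's byte 2 of F3 BA 8E 98 = 0xBA.

0xBA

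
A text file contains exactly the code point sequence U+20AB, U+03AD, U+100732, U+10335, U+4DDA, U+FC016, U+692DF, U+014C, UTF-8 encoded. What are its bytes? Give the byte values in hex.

U+20AB: 3-byte form → E2 82 AB.
U+03AD: 2-byte form → CE AD.
U+100732: 4-byte form → F4 80 9C B2.
U+10335: 4-byte form → F0 90 8C B5.
U+4DDA: 3-byte form → E4 B7 9A.
U+FC016: 4-byte form → F3 BC 80 96.
U+692DF: 4-byte form → F1 A9 8B 9F.
U+014C: 2-byte form → C5 8C.
Concatenated (26 bytes): E2 82 AB CE AD F4 80 9C B2 F0 90 8C B5 E4 B7 9A F3 BC 80 96 F1 A9 8B 9F C5 8C.

E2 82 AB CE AD F4 80 9C B2 F0 90 8C B5 E4 B7 9A F3 BC 80 96 F1 A9 8B 9F C5 8C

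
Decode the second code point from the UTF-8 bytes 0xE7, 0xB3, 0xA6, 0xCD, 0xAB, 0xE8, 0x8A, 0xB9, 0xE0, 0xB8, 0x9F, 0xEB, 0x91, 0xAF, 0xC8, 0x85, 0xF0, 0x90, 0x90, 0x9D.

Offset 0: leading byte 0xE7 = 11100111 → 3-byte char #1 = E7 B3 A6.
Offset 3: leading byte 0xCD = 11001101 → 2-byte char #2 = CD AB.
Leading byte 0xCD = 11001101 matches 110xxxxx → 2-byte sequence.
Byte 1: 0xCD = 11001101, payload 01101 (5 bits).
Byte 2: 0xAB = 10101011 (10xxxxxx ✓), payload 101011.
Concatenate: 01101101011 = 0x36B (11 bits → U+036B).

U+036B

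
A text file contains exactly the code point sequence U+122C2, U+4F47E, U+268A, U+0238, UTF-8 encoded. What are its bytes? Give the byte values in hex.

U+122C2: 4-byte form → F0 92 8B 82.
U+4F47E: 4-byte form → F1 8F 91 BE.
U+268A: 3-byte form → E2 9A 8A.
U+0238: 2-byte form → C8 B8.
Concatenated (13 bytes): F0 92 8B 82 F1 8F 91 BE E2 9A 8A C8 B8.

F0 92 8B 82 F1 8F 91 BE E2 9A 8A C8 B8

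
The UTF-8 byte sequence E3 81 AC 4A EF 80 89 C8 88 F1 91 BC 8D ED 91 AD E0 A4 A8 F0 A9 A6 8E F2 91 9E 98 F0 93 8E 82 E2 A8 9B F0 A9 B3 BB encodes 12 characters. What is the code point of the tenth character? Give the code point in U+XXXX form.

Offset 0: leading byte 0xE3 = 11100011 → 3-byte char #1 = E3 81 AC.
Offset 3: leading byte 0x4A = 01001010 → 1-byte char #2 = 4A.
Offset 4: leading byte 0xEF = 11101111 → 3-byte char #3 = EF 80 89.
Offset 7: leading byte 0xC8 = 11001000 → 2-byte char #4 = C8 88.
Offset 9: leading byte 0xF1 = 11110001 → 4-byte char #5 = F1 91 BC 8D.
Offset 13: leading byte 0xED = 11101101 → 3-byte char #6 = ED 91 AD.
Offset 16: leading byte 0xE0 = 11100000 → 3-byte char #7 = E0 A4 A8.
Offset 19: leading byte 0xF0 = 11110000 → 4-byte char #8 = F0 A9 A6 8E.
Offset 23: leading byte 0xF2 = 11110010 → 4-byte char #9 = F2 91 9E 98.
Offset 27: leading byte 0xF0 = 11110000 → 4-byte char #10 = F0 93 8E 82.
Leading byte 0xF0 = 11110000 matches 11110xxx → 4-byte sequence.
Byte 1: 0xF0 = 11110000, payload 000 (3 bits).
Byte 2: 0x93 = 10010011 (10xxxxxx ✓), payload 010011.
Byte 3: 0x8E = 10001110 (10xxxxxx ✓), payload 001110.
Byte 4: 0x82 = 10000010 (10xxxxxx ✓), payload 000010.
Concatenate: 000010011001110000010 = 0x13382 (21 bits → U+13382).

U+13382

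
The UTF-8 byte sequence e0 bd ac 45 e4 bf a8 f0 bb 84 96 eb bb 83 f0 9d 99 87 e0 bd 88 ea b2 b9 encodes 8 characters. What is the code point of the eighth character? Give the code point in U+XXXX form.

U+ACB9

Offset 0: leading byte 0xE0 = 11100000 → 3-byte char #1 = E0 BD AC.
Offset 3: leading byte 0x45 = 01000101 → 1-byte char #2 = 45.
Offset 4: leading byte 0xE4 = 11100100 → 3-byte char #3 = E4 BF A8.
Offset 7: leading byte 0xF0 = 11110000 → 4-byte char #4 = F0 BB 84 96.
Offset 11: leading byte 0xEB = 11101011 → 3-byte char #5 = EB BB 83.
Offset 14: leading byte 0xF0 = 11110000 → 4-byte char #6 = F0 9D 99 87.
Offset 18: leading byte 0xE0 = 11100000 → 3-byte char #7 = E0 BD 88.
Offset 21: leading byte 0xEA = 11101010 → 3-byte char #8 = EA B2 B9.
Leading byte 0xEA = 11101010 matches 1110xxxx → 3-byte sequence.
Byte 1: 0xEA = 11101010, payload 1010 (4 bits).
Byte 2: 0xB2 = 10110010 (10xxxxxx ✓), payload 110010.
Byte 3: 0xB9 = 10111001 (10xxxxxx ✓), payload 111001.
Concatenate: 1010110010111001 = 0xACB9 (16 bits → U+ACB9).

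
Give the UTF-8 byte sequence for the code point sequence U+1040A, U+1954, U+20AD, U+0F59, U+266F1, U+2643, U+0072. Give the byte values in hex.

F0 90 90 8A E1 A5 94 E2 82 AD E0 BD 99 F0 A6 9B B1 E2 99 83 72

U+1040A: 4-byte form → F0 90 90 8A.
U+1954: 3-byte form → E1 A5 94.
U+20AD: 3-byte form → E2 82 AD.
U+0F59: 3-byte form → E0 BD 99.
U+266F1: 4-byte form → F0 A6 9B B1.
U+2643: 3-byte form → E2 99 83.
U+0072: 1-byte form → 72.
Concatenated (21 bytes): F0 90 90 8A E1 A5 94 E2 82 AD E0 BD 99 F0 A6 9B B1 E2 99 83 72.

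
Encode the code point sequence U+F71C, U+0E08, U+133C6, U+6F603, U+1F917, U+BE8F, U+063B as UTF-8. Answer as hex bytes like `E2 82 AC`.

EF 9C 9C E0 B8 88 F0 93 8F 86 F1 AF 98 83 F0 9F A4 97 EB BA 8F D8 BB

U+F71C: 3-byte form → EF 9C 9C.
U+0E08: 3-byte form → E0 B8 88.
U+133C6: 4-byte form → F0 93 8F 86.
U+6F603: 4-byte form → F1 AF 98 83.
U+1F917: 4-byte form → F0 9F A4 97.
U+BE8F: 3-byte form → EB BA 8F.
U+063B: 2-byte form → D8 BB.
Concatenated (23 bytes): EF 9C 9C E0 B8 88 F0 93 8F 86 F1 AF 98 83 F0 9F A4 97 EB BA 8F D8 BB.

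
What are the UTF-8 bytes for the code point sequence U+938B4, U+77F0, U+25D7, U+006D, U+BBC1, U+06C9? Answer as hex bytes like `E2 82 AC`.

F2 93 A2 B4 E7 9F B0 E2 97 97 6D EB AF 81 DB 89

U+938B4: 4-byte form → F2 93 A2 B4.
U+77F0: 3-byte form → E7 9F B0.
U+25D7: 3-byte form → E2 97 97.
U+006D: 1-byte form → 6D.
U+BBC1: 3-byte form → EB AF 81.
U+06C9: 2-byte form → DB 89.
Concatenated (16 bytes): F2 93 A2 B4 E7 9F B0 E2 97 97 6D EB AF 81 DB 89.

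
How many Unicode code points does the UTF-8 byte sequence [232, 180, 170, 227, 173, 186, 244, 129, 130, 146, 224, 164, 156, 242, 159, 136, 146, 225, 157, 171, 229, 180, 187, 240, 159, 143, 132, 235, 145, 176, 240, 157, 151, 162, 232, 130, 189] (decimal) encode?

11

Byte at offset 0: 0xE8 = 11101000 → 3-byte char (#1). Advance 3.
Byte at offset 3: 0xE3 = 11100011 → 3-byte char (#2). Advance 3.
Byte at offset 6: 0xF4 = 11110100 → 4-byte char (#3). Advance 4.
Byte at offset 10: 0xE0 = 11100000 → 3-byte char (#4). Advance 3.
Byte at offset 13: 0xF2 = 11110010 → 4-byte char (#5). Advance 4.
Byte at offset 17: 0xE1 = 11100001 → 3-byte char (#6). Advance 3.
Byte at offset 20: 0xE5 = 11100101 → 3-byte char (#7). Advance 3.
Byte at offset 23: 0xF0 = 11110000 → 4-byte char (#8). Advance 4.
Byte at offset 27: 0xEB = 11101011 → 3-byte char (#9). Advance 3.
Byte at offset 30: 0xF0 = 11110000 → 4-byte char (#10). Advance 4.
Byte at offset 34: 0xE8 = 11101000 → 3-byte char (#11). Advance 3.
Reached end at offset 37 after 11 code points.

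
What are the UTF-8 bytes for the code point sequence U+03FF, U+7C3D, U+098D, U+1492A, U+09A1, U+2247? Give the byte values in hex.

CF BF E7 B0 BD E0 A6 8D F0 94 A4 AA E0 A6 A1 E2 89 87

U+03FF: 2-byte form → CF BF.
U+7C3D: 3-byte form → E7 B0 BD.
U+098D: 3-byte form → E0 A6 8D.
U+1492A: 4-byte form → F0 94 A4 AA.
U+09A1: 3-byte form → E0 A6 A1.
U+2247: 3-byte form → E2 89 87.
Concatenated (18 bytes): CF BF E7 B0 BD E0 A6 8D F0 94 A4 AA E0 A6 A1 E2 89 87.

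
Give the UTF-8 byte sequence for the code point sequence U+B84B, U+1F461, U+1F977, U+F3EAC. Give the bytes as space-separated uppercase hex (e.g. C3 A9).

U+B84B: 3-byte form → EB A1 8B.
U+1F461: 4-byte form → F0 9F 91 A1.
U+1F977: 4-byte form → F0 9F A5 B7.
U+F3EAC: 4-byte form → F3 B3 BA AC.
Concatenated (15 bytes): EB A1 8B F0 9F 91 A1 F0 9F A5 B7 F3 B3 BA AC.

EB A1 8B F0 9F 91 A1 F0 9F A5 B7 F3 B3 BA AC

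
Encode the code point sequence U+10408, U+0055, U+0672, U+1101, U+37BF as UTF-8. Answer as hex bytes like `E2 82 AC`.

U+10408: 4-byte form → F0 90 90 88.
U+0055: 1-byte form → 55.
U+0672: 2-byte form → D9 B2.
U+1101: 3-byte form → E1 84 81.
U+37BF: 3-byte form → E3 9E BF.
Concatenated (13 bytes): F0 90 90 88 55 D9 B2 E1 84 81 E3 9E BF.

F0 90 90 88 55 D9 B2 E1 84 81 E3 9E BF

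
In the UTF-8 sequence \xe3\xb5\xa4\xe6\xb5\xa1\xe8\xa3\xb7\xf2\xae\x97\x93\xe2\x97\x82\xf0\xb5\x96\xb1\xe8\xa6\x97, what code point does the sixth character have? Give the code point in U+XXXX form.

Offset 0: leading byte 0xE3 = 11100011 → 3-byte char #1 = E3 B5 A4.
Offset 3: leading byte 0xE6 = 11100110 → 3-byte char #2 = E6 B5 A1.
Offset 6: leading byte 0xE8 = 11101000 → 3-byte char #3 = E8 A3 B7.
Offset 9: leading byte 0xF2 = 11110010 → 4-byte char #4 = F2 AE 97 93.
Offset 13: leading byte 0xE2 = 11100010 → 3-byte char #5 = E2 97 82.
Offset 16: leading byte 0xF0 = 11110000 → 4-byte char #6 = F0 B5 96 B1.
Leading byte 0xF0 = 11110000 matches 11110xxx → 4-byte sequence.
Byte 1: 0xF0 = 11110000, payload 000 (3 bits).
Byte 2: 0xB5 = 10110101 (10xxxxxx ✓), payload 110101.
Byte 3: 0x96 = 10010110 (10xxxxxx ✓), payload 010110.
Byte 4: 0xB1 = 10110001 (10xxxxxx ✓), payload 110001.
Concatenate: 000110101010110110001 = 0x355B1 (21 bits → U+355B1).

U+355B1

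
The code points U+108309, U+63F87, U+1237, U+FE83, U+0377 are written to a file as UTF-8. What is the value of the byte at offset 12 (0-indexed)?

0xBA

U+108309 → 4-byte form F4 88 8C 89 at offsets 0–3.
U+63F87 → 4-byte form F1 A3 BE 87 at offsets 4–7.
U+1237 → 3-byte form E1 88 B7 at offsets 8–10.
U+FE83 → 3-byte form EF BA 83 at offsets 11–13.
Offset 12 falls in char 4's range; it's byte 2 of EF BA 83 = 0xBA.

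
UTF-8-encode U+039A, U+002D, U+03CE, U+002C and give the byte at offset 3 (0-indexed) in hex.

0xCF

U+039A → 2-byte form CE 9A at offsets 0–1.
U+002D → 1-byte form 2D at offsets 2–2.
U+03CE → 2-byte form CF 8E at offsets 3–4.
Offset 3 falls in char 3's range; it's byte 1 of CF 8E = 0xCF.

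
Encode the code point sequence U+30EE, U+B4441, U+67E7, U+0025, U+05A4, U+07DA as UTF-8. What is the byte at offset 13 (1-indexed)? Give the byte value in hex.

1-indexed offset 13 is 0-indexed offset 12.
U+30EE → 3-byte form E3 83 AE at offsets 0–2.
U+B4441 → 4-byte form F2 B4 91 81 at offsets 3–6.
U+67E7 → 3-byte form E6 9F A7 at offsets 7–9.
U+0025 → 1-byte form 25 at offsets 10–10.
U+05A4 → 2-byte form D6 A4 at offsets 11–12.
Offset 12 falls in char 5's range; it's byte 2 of D6 A4 = 0xA4.

0xA4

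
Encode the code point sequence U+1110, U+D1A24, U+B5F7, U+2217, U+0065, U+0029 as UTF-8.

U+1110: 3-byte form → E1 84 90.
U+D1A24: 4-byte form → F3 91 A8 A4.
U+B5F7: 3-byte form → EB 97 B7.
U+2217: 3-byte form → E2 88 97.
U+0065: 1-byte form → 65.
U+0029: 1-byte form → 29.
Concatenated (15 bytes): E1 84 90 F3 91 A8 A4 EB 97 B7 E2 88 97 65 29.

E1 84 90 F3 91 A8 A4 EB 97 B7 E2 88 97 65 29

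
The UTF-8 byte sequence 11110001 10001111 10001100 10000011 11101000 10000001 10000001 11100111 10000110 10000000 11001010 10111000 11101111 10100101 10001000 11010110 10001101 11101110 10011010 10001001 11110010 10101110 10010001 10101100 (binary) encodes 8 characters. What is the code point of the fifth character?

U+F948

Offset 0: leading byte 0xF1 = 11110001 → 4-byte char #1 = F1 8F 8C 83.
Offset 4: leading byte 0xE8 = 11101000 → 3-byte char #2 = E8 81 81.
Offset 7: leading byte 0xE7 = 11100111 → 3-byte char #3 = E7 86 80.
Offset 10: leading byte 0xCA = 11001010 → 2-byte char #4 = CA B8.
Offset 12: leading byte 0xEF = 11101111 → 3-byte char #5 = EF A5 88.
Leading byte 0xEF = 11101111 matches 1110xxxx → 3-byte sequence.
Byte 1: 0xEF = 11101111, payload 1111 (4 bits).
Byte 2: 0xA5 = 10100101 (10xxxxxx ✓), payload 100101.
Byte 3: 0x88 = 10001000 (10xxxxxx ✓), payload 001000.
Concatenate: 1111100101001000 = 0xF948 (16 bits → U+F948).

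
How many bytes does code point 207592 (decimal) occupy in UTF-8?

U+32AE8 = 0x32AE8. UTF-8 uses 1 byte below 0x80, 2 below 0x800, 3 below 0x10000, 4 up to 0x10FFFF. 0x32AE8 is in U+10000–U+10FFFF → 4 bytes.

4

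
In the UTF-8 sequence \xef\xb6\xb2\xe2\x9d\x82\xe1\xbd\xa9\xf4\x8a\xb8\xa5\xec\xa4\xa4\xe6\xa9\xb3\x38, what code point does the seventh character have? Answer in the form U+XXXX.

U+0038

Offset 0: leading byte 0xEF = 11101111 → 3-byte char #1 = EF B6 B2.
Offset 3: leading byte 0xE2 = 11100010 → 3-byte char #2 = E2 9D 82.
Offset 6: leading byte 0xE1 = 11100001 → 3-byte char #3 = E1 BD A9.
Offset 9: leading byte 0xF4 = 11110100 → 4-byte char #4 = F4 8A B8 A5.
Offset 13: leading byte 0xEC = 11101100 → 3-byte char #5 = EC A4 A4.
Offset 16: leading byte 0xE6 = 11100110 → 3-byte char #6 = E6 A9 B3.
Offset 19: leading byte 0x38 = 00111000 → 1-byte char #7 = 38.
Leading byte 0x38 = 00111000 matches 0xxxxxxx → 1-byte sequence.
Byte 1: 0x38 = 00111000, payload 0111000 (7 bits).
Concatenate: 0111000 = 0x38 (7 bits → U+0038).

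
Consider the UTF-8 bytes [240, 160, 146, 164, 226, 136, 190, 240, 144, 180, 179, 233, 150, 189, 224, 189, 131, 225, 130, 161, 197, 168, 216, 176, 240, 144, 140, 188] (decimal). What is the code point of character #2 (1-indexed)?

Offset 0: leading byte 0xF0 = 11110000 → 4-byte char #1 = F0 A0 92 A4.
Offset 4: leading byte 0xE2 = 11100010 → 3-byte char #2 = E2 88 BE.
Leading byte 0xE2 = 11100010 matches 1110xxxx → 3-byte sequence.
Byte 1: 0xE2 = 11100010, payload 0010 (4 bits).
Byte 2: 0x88 = 10001000 (10xxxxxx ✓), payload 001000.
Byte 3: 0xBE = 10111110 (10xxxxxx ✓), payload 111110.
Concatenate: 0010001000111110 = 0x223E (16 bits → U+223E).

U+223E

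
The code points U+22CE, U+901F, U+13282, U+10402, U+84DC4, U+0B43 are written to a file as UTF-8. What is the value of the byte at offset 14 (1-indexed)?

0x82

1-indexed offset 14 is 0-indexed offset 13.
U+22CE → 3-byte form E2 8B 8E at offsets 0–2.
U+901F → 3-byte form E9 80 9F at offsets 3–5.
U+13282 → 4-byte form F0 93 8A 82 at offsets 6–9.
U+10402 → 4-byte form F0 90 90 82 at offsets 10–13.
Offset 13 falls in char 4's range; it's byte 4 of F0 90 90 82 = 0x82.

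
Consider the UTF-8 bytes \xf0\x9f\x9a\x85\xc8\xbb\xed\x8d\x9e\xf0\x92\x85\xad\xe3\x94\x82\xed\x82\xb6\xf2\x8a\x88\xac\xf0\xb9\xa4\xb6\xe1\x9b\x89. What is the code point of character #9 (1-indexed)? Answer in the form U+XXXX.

Offset 0: leading byte 0xF0 = 11110000 → 4-byte char #1 = F0 9F 9A 85.
Offset 4: leading byte 0xC8 = 11001000 → 2-byte char #2 = C8 BB.
Offset 6: leading byte 0xED = 11101101 → 3-byte char #3 = ED 8D 9E.
Offset 9: leading byte 0xF0 = 11110000 → 4-byte char #4 = F0 92 85 AD.
Offset 13: leading byte 0xE3 = 11100011 → 3-byte char #5 = E3 94 82.
Offset 16: leading byte 0xED = 11101101 → 3-byte char #6 = ED 82 B6.
Offset 19: leading byte 0xF2 = 11110010 → 4-byte char #7 = F2 8A 88 AC.
Offset 23: leading byte 0xF0 = 11110000 → 4-byte char #8 = F0 B9 A4 B6.
Offset 27: leading byte 0xE1 = 11100001 → 3-byte char #9 = E1 9B 89.
Leading byte 0xE1 = 11100001 matches 1110xxxx → 3-byte sequence.
Byte 1: 0xE1 = 11100001, payload 0001 (4 bits).
Byte 2: 0x9B = 10011011 (10xxxxxx ✓), payload 011011.
Byte 3: 0x89 = 10001001 (10xxxxxx ✓), payload 001001.
Concatenate: 0001011011001001 = 0x16C9 (16 bits → U+16C9).

U+16C9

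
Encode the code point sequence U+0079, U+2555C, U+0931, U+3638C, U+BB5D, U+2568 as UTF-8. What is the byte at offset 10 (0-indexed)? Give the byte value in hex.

0x8E

U+0079 → 1-byte form 79 at offsets 0–0.
U+2555C → 4-byte form F0 A5 95 9C at offsets 1–4.
U+0931 → 3-byte form E0 A4 B1 at offsets 5–7.
U+3638C → 4-byte form F0 B6 8E 8C at offsets 8–11.
Offset 10 falls in char 4's range; it's byte 3 of F0 B6 8E 8C = 0x8E.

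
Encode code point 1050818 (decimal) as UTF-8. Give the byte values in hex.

U+1008C2 = 0x1008C2 = 1050818 decimal. In range U+10000–U+10FFFF → 4-byte form: 11110xxx 10xxxxxx 10xxxxxx 10xxxxxx.
Binary (21 bits): 100000000100011000010.
Split 3+6+6+6: 100 | 000000 | 100011 | 000010.
Byte 1: 11110100 = 0xF4.
Byte 2: 10000000 = 0x80.
Byte 3: 10100011 = 0xA3.
Byte 4: 10000010 = 0x82.

F4 80 A3 82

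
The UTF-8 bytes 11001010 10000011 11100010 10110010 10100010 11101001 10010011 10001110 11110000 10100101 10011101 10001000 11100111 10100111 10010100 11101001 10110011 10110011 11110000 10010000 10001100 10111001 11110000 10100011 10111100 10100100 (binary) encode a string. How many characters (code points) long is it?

Byte at offset 0: 0xCA = 11001010 → 2-byte char (#1). Advance 2.
Byte at offset 2: 0xE2 = 11100010 → 3-byte char (#2). Advance 3.
Byte at offset 5: 0xE9 = 11101001 → 3-byte char (#3). Advance 3.
Byte at offset 8: 0xF0 = 11110000 → 4-byte char (#4). Advance 4.
Byte at offset 12: 0xE7 = 11100111 → 3-byte char (#5). Advance 3.
Byte at offset 15: 0xE9 = 11101001 → 3-byte char (#6). Advance 3.
Byte at offset 18: 0xF0 = 11110000 → 4-byte char (#7). Advance 4.
Byte at offset 22: 0xF0 = 11110000 → 4-byte char (#8). Advance 4.
Reached end at offset 26 after 8 code points.

8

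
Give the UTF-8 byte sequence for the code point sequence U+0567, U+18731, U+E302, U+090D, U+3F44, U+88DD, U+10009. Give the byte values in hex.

D5 A7 F0 98 9C B1 EE 8C 82 E0 A4 8D E3 BD 84 E8 A3 9D F0 90 80 89

U+0567: 2-byte form → D5 A7.
U+18731: 4-byte form → F0 98 9C B1.
U+E302: 3-byte form → EE 8C 82.
U+090D: 3-byte form → E0 A4 8D.
U+3F44: 3-byte form → E3 BD 84.
U+88DD: 3-byte form → E8 A3 9D.
U+10009: 4-byte form → F0 90 80 89.
Concatenated (22 bytes): D5 A7 F0 98 9C B1 EE 8C 82 E0 A4 8D E3 BD 84 E8 A3 9D F0 90 80 89.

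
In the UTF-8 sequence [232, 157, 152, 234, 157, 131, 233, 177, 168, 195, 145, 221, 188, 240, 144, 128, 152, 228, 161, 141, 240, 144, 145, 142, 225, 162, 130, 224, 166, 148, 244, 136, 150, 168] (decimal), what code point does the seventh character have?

Offset 0: leading byte 0xE8 = 11101000 → 3-byte char #1 = E8 9D 98.
Offset 3: leading byte 0xEA = 11101010 → 3-byte char #2 = EA 9D 83.
Offset 6: leading byte 0xE9 = 11101001 → 3-byte char #3 = E9 B1 A8.
Offset 9: leading byte 0xC3 = 11000011 → 2-byte char #4 = C3 91.
Offset 11: leading byte 0xDD = 11011101 → 2-byte char #5 = DD BC.
Offset 13: leading byte 0xF0 = 11110000 → 4-byte char #6 = F0 90 80 98.
Offset 17: leading byte 0xE4 = 11100100 → 3-byte char #7 = E4 A1 8D.
Leading byte 0xE4 = 11100100 matches 1110xxxx → 3-byte sequence.
Byte 1: 0xE4 = 11100100, payload 0100 (4 bits).
Byte 2: 0xA1 = 10100001 (10xxxxxx ✓), payload 100001.
Byte 3: 0x8D = 10001101 (10xxxxxx ✓), payload 001101.
Concatenate: 0100100001001101 = 0x484D (16 bits → U+484D).

U+484D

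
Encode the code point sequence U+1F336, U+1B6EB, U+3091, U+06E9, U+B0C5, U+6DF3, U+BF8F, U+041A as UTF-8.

F0 9F 8C B6 F0 9B 9B AB E3 82 91 DB A9 EB 83 85 E6 B7 B3 EB BE 8F D0 9A

U+1F336: 4-byte form → F0 9F 8C B6.
U+1B6EB: 4-byte form → F0 9B 9B AB.
U+3091: 3-byte form → E3 82 91.
U+06E9: 2-byte form → DB A9.
U+B0C5: 3-byte form → EB 83 85.
U+6DF3: 3-byte form → E6 B7 B3.
U+BF8F: 3-byte form → EB BE 8F.
U+041A: 2-byte form → D0 9A.
Concatenated (24 bytes): F0 9F 8C B6 F0 9B 9B AB E3 82 91 DB A9 EB 83 85 E6 B7 B3 EB BE 8F D0 9A.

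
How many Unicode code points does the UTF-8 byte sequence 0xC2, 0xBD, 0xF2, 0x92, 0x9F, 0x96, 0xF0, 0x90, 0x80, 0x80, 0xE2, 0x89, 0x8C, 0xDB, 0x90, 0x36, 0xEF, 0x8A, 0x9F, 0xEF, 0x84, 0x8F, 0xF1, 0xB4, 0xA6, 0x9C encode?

Byte at offset 0: 0xC2 = 11000010 → 2-byte char (#1). Advance 2.
Byte at offset 2: 0xF2 = 11110010 → 4-byte char (#2). Advance 4.
Byte at offset 6: 0xF0 = 11110000 → 4-byte char (#3). Advance 4.
Byte at offset 10: 0xE2 = 11100010 → 3-byte char (#4). Advance 3.
Byte at offset 13: 0xDB = 11011011 → 2-byte char (#5). Advance 2.
Byte at offset 15: 0x36 = 00110110 → 1-byte char (#6). Advance 1.
Byte at offset 16: 0xEF = 11101111 → 3-byte char (#7). Advance 3.
Byte at offset 19: 0xEF = 11101111 → 3-byte char (#8). Advance 3.
Byte at offset 22: 0xF1 = 11110001 → 4-byte char (#9). Advance 4.
Reached end at offset 26 after 9 code points.

9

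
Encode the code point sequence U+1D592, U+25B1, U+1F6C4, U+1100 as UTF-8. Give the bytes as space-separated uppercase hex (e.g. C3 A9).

U+1D592: 4-byte form → F0 9D 96 92.
U+25B1: 3-byte form → E2 96 B1.
U+1F6C4: 4-byte form → F0 9F 9B 84.
U+1100: 3-byte form → E1 84 80.
Concatenated (14 bytes): F0 9D 96 92 E2 96 B1 F0 9F 9B 84 E1 84 80.

F0 9D 96 92 E2 96 B1 F0 9F 9B 84 E1 84 80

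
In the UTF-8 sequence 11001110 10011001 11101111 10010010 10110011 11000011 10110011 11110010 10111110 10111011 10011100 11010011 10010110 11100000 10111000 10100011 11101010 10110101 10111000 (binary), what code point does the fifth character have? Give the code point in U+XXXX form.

U+04D6

Offset 0: leading byte 0xCE = 11001110 → 2-byte char #1 = CE 99.
Offset 2: leading byte 0xEF = 11101111 → 3-byte char #2 = EF 92 B3.
Offset 5: leading byte 0xC3 = 11000011 → 2-byte char #3 = C3 B3.
Offset 7: leading byte 0xF2 = 11110010 → 4-byte char #4 = F2 BE BB 9C.
Offset 11: leading byte 0xD3 = 11010011 → 2-byte char #5 = D3 96.
Leading byte 0xD3 = 11010011 matches 110xxxxx → 2-byte sequence.
Byte 1: 0xD3 = 11010011, payload 10011 (5 bits).
Byte 2: 0x96 = 10010110 (10xxxxxx ✓), payload 010110.
Concatenate: 10011010110 = 0x4D6 (11 bits → U+04D6).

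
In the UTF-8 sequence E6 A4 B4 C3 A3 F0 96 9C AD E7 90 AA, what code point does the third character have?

U+1672D

Offset 0: leading byte 0xE6 = 11100110 → 3-byte char #1 = E6 A4 B4.
Offset 3: leading byte 0xC3 = 11000011 → 2-byte char #2 = C3 A3.
Offset 5: leading byte 0xF0 = 11110000 → 4-byte char #3 = F0 96 9C AD.
Leading byte 0xF0 = 11110000 matches 11110xxx → 4-byte sequence.
Byte 1: 0xF0 = 11110000, payload 000 (3 bits).
Byte 2: 0x96 = 10010110 (10xxxxxx ✓), payload 010110.
Byte 3: 0x9C = 10011100 (10xxxxxx ✓), payload 011100.
Byte 4: 0xAD = 10101101 (10xxxxxx ✓), payload 101101.
Concatenate: 000010110011100101101 = 0x1672D (21 bits → U+1672D).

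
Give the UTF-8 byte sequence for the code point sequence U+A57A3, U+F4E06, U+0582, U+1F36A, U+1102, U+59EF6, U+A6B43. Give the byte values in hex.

F2 A5 9E A3 F3 B4 B8 86 D6 82 F0 9F 8D AA E1 84 82 F1 99 BB B6 F2 A6 AD 83

U+A57A3: 4-byte form → F2 A5 9E A3.
U+F4E06: 4-byte form → F3 B4 B8 86.
U+0582: 2-byte form → D6 82.
U+1F36A: 4-byte form → F0 9F 8D AA.
U+1102: 3-byte form → E1 84 82.
U+59EF6: 4-byte form → F1 99 BB B6.
U+A6B43: 4-byte form → F2 A6 AD 83.
Concatenated (25 bytes): F2 A5 9E A3 F3 B4 B8 86 D6 82 F0 9F 8D AA E1 84 82 F1 99 BB B6 F2 A6 AD 83.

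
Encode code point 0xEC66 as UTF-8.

U+EC66 = 0xEC66 = 60518 decimal. In range U+0800–U+FFFF → 3-byte form: 1110xxxx 10xxxxxx 10xxxxxx.
Binary (16 bits): 1110110001100110.
Split 4+6+6: 1110 | 110001 | 100110.
Byte 1: 11101110 = 0xEE.
Byte 2: 10110001 = 0xB1.
Byte 3: 10100110 = 0xA6.

EE B1 A6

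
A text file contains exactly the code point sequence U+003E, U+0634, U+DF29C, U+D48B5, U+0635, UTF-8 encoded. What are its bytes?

3E D8 B4 F3 9F 8A 9C F3 94 A2 B5 D8 B5

U+003E: 1-byte form → 3E.
U+0634: 2-byte form → D8 B4.
U+DF29C: 4-byte form → F3 9F 8A 9C.
U+D48B5: 4-byte form → F3 94 A2 B5.
U+0635: 2-byte form → D8 B5.
Concatenated (13 bytes): 3E D8 B4 F3 9F 8A 9C F3 94 A2 B5 D8 B5.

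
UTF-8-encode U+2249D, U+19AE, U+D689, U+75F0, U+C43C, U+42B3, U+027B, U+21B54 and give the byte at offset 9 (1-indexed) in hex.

1-indexed offset 9 is 0-indexed offset 8.
U+2249D → 4-byte form F0 A2 92 9D at offsets 0–3.
U+19AE → 3-byte form E1 A6 AE at offsets 4–6.
U+D689 → 3-byte form ED 9A 89 at offsets 7–9.
Offset 8 falls in char 3's range; it's byte 2 of ED 9A 89 = 0x9A.

0x9A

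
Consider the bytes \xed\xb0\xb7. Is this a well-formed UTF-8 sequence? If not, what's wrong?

Structurally a 3-byte sequence; payload = 0xDC37.
But 0xDC37 is in U+D800–U+DFFF, the surrogate range. Surrogates are not Unicode scalar values and are forbidden in UTF-8.

invalid (encodes a surrogate (U+D800–U+DFFF))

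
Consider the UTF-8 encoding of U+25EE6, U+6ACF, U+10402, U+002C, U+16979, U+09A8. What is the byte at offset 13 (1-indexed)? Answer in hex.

1-indexed offset 13 is 0-indexed offset 12.
U+25EE6 → 4-byte form F0 A5 BB A6 at offsets 0–3.
U+6ACF → 3-byte form E6 AB 8F at offsets 4–6.
U+10402 → 4-byte form F0 90 90 82 at offsets 7–10.
U+002C → 1-byte form 2C at offsets 11–11.
U+16979 → 4-byte form F0 96 A5 B9 at offsets 12–15.
Offset 12 falls in char 5's range; it's byte 1 of F0 96 A5 B9 = 0xF0.

0xF0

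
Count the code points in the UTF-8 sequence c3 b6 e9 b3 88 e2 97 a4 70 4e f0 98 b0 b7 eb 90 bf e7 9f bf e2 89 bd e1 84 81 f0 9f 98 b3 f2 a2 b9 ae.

Byte at offset 0: 0xC3 = 11000011 → 2-byte char (#1). Advance 2.
Byte at offset 2: 0xE9 = 11101001 → 3-byte char (#2). Advance 3.
Byte at offset 5: 0xE2 = 11100010 → 3-byte char (#3). Advance 3.
Byte at offset 8: 0x70 = 01110000 → 1-byte char (#4). Advance 1.
Byte at offset 9: 0x4E = 01001110 → 1-byte char (#5). Advance 1.
Byte at offset 10: 0xF0 = 11110000 → 4-byte char (#6). Advance 4.
Byte at offset 14: 0xEB = 11101011 → 3-byte char (#7). Advance 3.
Byte at offset 17: 0xE7 = 11100111 → 3-byte char (#8). Advance 3.
Byte at offset 20: 0xE2 = 11100010 → 3-byte char (#9). Advance 3.
Byte at offset 23: 0xE1 = 11100001 → 3-byte char (#10). Advance 3.
Byte at offset 26: 0xF0 = 11110000 → 4-byte char (#11). Advance 4.
Byte at offset 30: 0xF2 = 11110010 → 4-byte char (#12). Advance 4.
Reached end at offset 34 after 12 code points.

12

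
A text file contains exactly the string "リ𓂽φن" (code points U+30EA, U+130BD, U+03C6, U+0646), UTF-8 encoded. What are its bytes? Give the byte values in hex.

U+30EA: 3-byte form → E3 83 AA.
U+130BD: 4-byte form → F0 93 82 BD.
U+03C6: 2-byte form → CF 86.
U+0646: 2-byte form → D9 86.
Concatenated (11 bytes): E3 83 AA F0 93 82 BD CF 86 D9 86.

E3 83 AA F0 93 82 BD CF 86 D9 86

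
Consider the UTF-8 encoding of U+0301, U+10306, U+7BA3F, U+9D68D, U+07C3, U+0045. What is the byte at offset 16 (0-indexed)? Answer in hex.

U+0301 → 2-byte form CC 81 at offsets 0–1.
U+10306 → 4-byte form F0 90 8C 86 at offsets 2–5.
U+7BA3F → 4-byte form F1 BB A8 BF at offsets 6–9.
U+9D68D → 4-byte form F2 9D 9A 8D at offsets 10–13.
U+07C3 → 2-byte form DF 83 at offsets 14–15.
U+0045 → 1-byte form 45 at offsets 16–16.
Offset 16 falls in char 6's range; it's byte 1 of 45 = 0x45.

0x45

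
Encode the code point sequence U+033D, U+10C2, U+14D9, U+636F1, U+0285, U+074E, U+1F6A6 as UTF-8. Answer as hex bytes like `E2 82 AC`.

U+033D: 2-byte form → CC BD.
U+10C2: 3-byte form → E1 83 82.
U+14D9: 3-byte form → E1 93 99.
U+636F1: 4-byte form → F1 A3 9B B1.
U+0285: 2-byte form → CA 85.
U+074E: 2-byte form → DD 8E.
U+1F6A6: 4-byte form → F0 9F 9A A6.
Concatenated (20 bytes): CC BD E1 83 82 E1 93 99 F1 A3 9B B1 CA 85 DD 8E F0 9F 9A A6.

CC BD E1 83 82 E1 93 99 F1 A3 9B B1 CA 85 DD 8E F0 9F 9A A6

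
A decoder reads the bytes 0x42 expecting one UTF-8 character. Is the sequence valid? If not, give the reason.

valid

Leading byte 0x42 = 01000010 → 1-byte form.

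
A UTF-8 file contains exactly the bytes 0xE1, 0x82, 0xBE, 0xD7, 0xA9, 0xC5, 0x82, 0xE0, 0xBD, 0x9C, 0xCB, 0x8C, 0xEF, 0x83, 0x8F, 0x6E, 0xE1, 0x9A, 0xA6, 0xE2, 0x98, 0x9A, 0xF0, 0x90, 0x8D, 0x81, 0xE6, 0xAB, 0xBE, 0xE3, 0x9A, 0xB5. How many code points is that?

Byte at offset 0: 0xE1 = 11100001 → 3-byte char (#1). Advance 3.
Byte at offset 3: 0xD7 = 11010111 → 2-byte char (#2). Advance 2.
Byte at offset 5: 0xC5 = 11000101 → 2-byte char (#3). Advance 2.
Byte at offset 7: 0xE0 = 11100000 → 3-byte char (#4). Advance 3.
Byte at offset 10: 0xCB = 11001011 → 2-byte char (#5). Advance 2.
Byte at offset 12: 0xEF = 11101111 → 3-byte char (#6). Advance 3.
Byte at offset 15: 0x6E = 01101110 → 1-byte char (#7). Advance 1.
Byte at offset 16: 0xE1 = 11100001 → 3-byte char (#8). Advance 3.
Byte at offset 19: 0xE2 = 11100010 → 3-byte char (#9). Advance 3.
Byte at offset 22: 0xF0 = 11110000 → 4-byte char (#10). Advance 4.
Byte at offset 26: 0xE6 = 11100110 → 3-byte char (#11). Advance 3.
Byte at offset 29: 0xE3 = 11100011 → 3-byte char (#12). Advance 3.
Reached end at offset 32 after 12 code points.

12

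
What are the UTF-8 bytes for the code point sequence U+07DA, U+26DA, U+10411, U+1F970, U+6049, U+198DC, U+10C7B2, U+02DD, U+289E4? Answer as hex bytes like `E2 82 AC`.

U+07DA: 2-byte form → DF 9A.
U+26DA: 3-byte form → E2 9B 9A.
U+10411: 4-byte form → F0 90 90 91.
U+1F970: 4-byte form → F0 9F A5 B0.
U+6049: 3-byte form → E6 81 89.
U+198DC: 4-byte form → F0 99 A3 9C.
U+10C7B2: 4-byte form → F4 8C 9E B2.
U+02DD: 2-byte form → CB 9D.
U+289E4: 4-byte form → F0 A8 A7 A4.
Concatenated (30 bytes): DF 9A E2 9B 9A F0 90 90 91 F0 9F A5 B0 E6 81 89 F0 99 A3 9C F4 8C 9E B2 CB 9D F0 A8 A7 A4.

DF 9A E2 9B 9A F0 90 90 91 F0 9F A5 B0 E6 81 89 F0 99 A3 9C F4 8C 9E B2 CB 9D F0 A8 A7 A4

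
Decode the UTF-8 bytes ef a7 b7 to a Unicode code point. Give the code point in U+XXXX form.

Leading byte 0xEF = 11101111 matches 1110xxxx → 3-byte sequence.
Byte 1: 0xEF = 11101111, payload 1111 (4 bits).
Byte 2: 0xA7 = 10100111 (10xxxxxx ✓), payload 100111.
Byte 3: 0xB7 = 10110111 (10xxxxxx ✓), payload 110111.
Concatenate: 1111100111110111 = 0xF9F7 (16 bits → U+F9F7).

U+F9F7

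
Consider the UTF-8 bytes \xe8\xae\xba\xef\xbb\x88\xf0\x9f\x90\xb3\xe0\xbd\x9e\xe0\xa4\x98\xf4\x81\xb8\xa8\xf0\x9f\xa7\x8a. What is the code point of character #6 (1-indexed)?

Offset 0: leading byte 0xE8 = 11101000 → 3-byte char #1 = E8 AE BA.
Offset 3: leading byte 0xEF = 11101111 → 3-byte char #2 = EF BB 88.
Offset 6: leading byte 0xF0 = 11110000 → 4-byte char #3 = F0 9F 90 B3.
Offset 10: leading byte 0xE0 = 11100000 → 3-byte char #4 = E0 BD 9E.
Offset 13: leading byte 0xE0 = 11100000 → 3-byte char #5 = E0 A4 98.
Offset 16: leading byte 0xF4 = 11110100 → 4-byte char #6 = F4 81 B8 A8.
Leading byte 0xF4 = 11110100 matches 11110xxx → 4-byte sequence.
Byte 1: 0xF4 = 11110100, payload 100 (3 bits).
Byte 2: 0x81 = 10000001 (10xxxxxx ✓), payload 000001.
Byte 3: 0xB8 = 10111000 (10xxxxxx ✓), payload 111000.
Byte 4: 0xA8 = 10101000 (10xxxxxx ✓), payload 101000.
Concatenate: 100000001111000101000 = 0x101E28 (21 bits → U+101E28).

U+101E28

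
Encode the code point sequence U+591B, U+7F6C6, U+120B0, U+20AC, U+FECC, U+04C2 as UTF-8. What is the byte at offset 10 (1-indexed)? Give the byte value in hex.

1-indexed offset 10 is 0-indexed offset 9.
U+591B → 3-byte form E5 A4 9B at offsets 0–2.
U+7F6C6 → 4-byte form F1 BF 9B 86 at offsets 3–6.
U+120B0 → 4-byte form F0 92 82 B0 at offsets 7–10.
Offset 9 falls in char 3's range; it's byte 3 of F0 92 82 B0 = 0x82.

0x82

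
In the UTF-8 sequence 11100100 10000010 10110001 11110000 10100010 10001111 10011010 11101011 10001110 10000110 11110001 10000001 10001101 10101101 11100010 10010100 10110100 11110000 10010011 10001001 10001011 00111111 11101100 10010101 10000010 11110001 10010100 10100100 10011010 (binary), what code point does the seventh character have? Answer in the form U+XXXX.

Offset 0: leading byte 0xE4 = 11100100 → 3-byte char #1 = E4 82 B1.
Offset 3: leading byte 0xF0 = 11110000 → 4-byte char #2 = F0 A2 8F 9A.
Offset 7: leading byte 0xEB = 11101011 → 3-byte char #3 = EB 8E 86.
Offset 10: leading byte 0xF1 = 11110001 → 4-byte char #4 = F1 81 8D AD.
Offset 14: leading byte 0xE2 = 11100010 → 3-byte char #5 = E2 94 B4.
Offset 17: leading byte 0xF0 = 11110000 → 4-byte char #6 = F0 93 89 8B.
Offset 21: leading byte 0x3F = 00111111 → 1-byte char #7 = 3F.
Leading byte 0x3F = 00111111 matches 0xxxxxxx → 1-byte sequence.
Byte 1: 0x3F = 00111111, payload 0111111 (7 bits).
Concatenate: 0111111 = 0x3F (7 bits → U+003F).

U+003F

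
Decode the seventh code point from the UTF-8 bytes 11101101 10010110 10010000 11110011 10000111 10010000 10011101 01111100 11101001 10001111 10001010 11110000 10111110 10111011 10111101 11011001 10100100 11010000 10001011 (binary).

U+040B

Offset 0: leading byte 0xED = 11101101 → 3-byte char #1 = ED 96 90.
Offset 3: leading byte 0xF3 = 11110011 → 4-byte char #2 = F3 87 90 9D.
Offset 7: leading byte 0x7C = 01111100 → 1-byte char #3 = 7C.
Offset 8: leading byte 0xE9 = 11101001 → 3-byte char #4 = E9 8F 8A.
Offset 11: leading byte 0xF0 = 11110000 → 4-byte char #5 = F0 BE BB BD.
Offset 15: leading byte 0xD9 = 11011001 → 2-byte char #6 = D9 A4.
Offset 17: leading byte 0xD0 = 11010000 → 2-byte char #7 = D0 8B.
Leading byte 0xD0 = 11010000 matches 110xxxxx → 2-byte sequence.
Byte 1: 0xD0 = 11010000, payload 10000 (5 bits).
Byte 2: 0x8B = 10001011 (10xxxxxx ✓), payload 001011.
Concatenate: 10000001011 = 0x40B (11 bits → U+040B).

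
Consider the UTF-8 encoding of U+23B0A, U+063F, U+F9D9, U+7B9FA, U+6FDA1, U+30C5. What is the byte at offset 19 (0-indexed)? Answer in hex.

U+23B0A → 4-byte form F0 A3 AC 8A at offsets 0–3.
U+063F → 2-byte form D8 BF at offsets 4–5.
U+F9D9 → 3-byte form EF A7 99 at offsets 6–8.
U+7B9FA → 4-byte form F1 BB A7 BA at offsets 9–12.
U+6FDA1 → 4-byte form F1 AF B6 A1 at offsets 13–16.
U+30C5 → 3-byte form E3 83 85 at offsets 17–19.
Offset 19 falls in char 6's range; it's byte 3 of E3 83 85 = 0x85.

0x85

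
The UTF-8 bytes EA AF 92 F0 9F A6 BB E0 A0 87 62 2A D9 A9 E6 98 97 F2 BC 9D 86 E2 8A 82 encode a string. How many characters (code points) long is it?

Byte at offset 0: 0xEA = 11101010 → 3-byte char (#1). Advance 3.
Byte at offset 3: 0xF0 = 11110000 → 4-byte char (#2). Advance 4.
Byte at offset 7: 0xE0 = 11100000 → 3-byte char (#3). Advance 3.
Byte at offset 10: 0x62 = 01100010 → 1-byte char (#4). Advance 1.
Byte at offset 11: 0x2A = 00101010 → 1-byte char (#5). Advance 1.
Byte at offset 12: 0xD9 = 11011001 → 2-byte char (#6). Advance 2.
Byte at offset 14: 0xE6 = 11100110 → 3-byte char (#7). Advance 3.
Byte at offset 17: 0xF2 = 11110010 → 4-byte char (#8). Advance 4.
Byte at offset 21: 0xE2 = 11100010 → 3-byte char (#9). Advance 3.
Reached end at offset 24 after 9 code points.

9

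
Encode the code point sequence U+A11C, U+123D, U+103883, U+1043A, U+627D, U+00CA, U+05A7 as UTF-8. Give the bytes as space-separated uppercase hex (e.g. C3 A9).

EA 84 9C E1 88 BD F4 83 A2 83 F0 90 90 BA E6 89 BD C3 8A D6 A7

U+A11C: 3-byte form → EA 84 9C.
U+123D: 3-byte form → E1 88 BD.
U+103883: 4-byte form → F4 83 A2 83.
U+1043A: 4-byte form → F0 90 90 BA.
U+627D: 3-byte form → E6 89 BD.
U+00CA: 2-byte form → C3 8A.
U+05A7: 2-byte form → D6 A7.
Concatenated (21 bytes): EA 84 9C E1 88 BD F4 83 A2 83 F0 90 90 BA E6 89 BD C3 8A D6 A7.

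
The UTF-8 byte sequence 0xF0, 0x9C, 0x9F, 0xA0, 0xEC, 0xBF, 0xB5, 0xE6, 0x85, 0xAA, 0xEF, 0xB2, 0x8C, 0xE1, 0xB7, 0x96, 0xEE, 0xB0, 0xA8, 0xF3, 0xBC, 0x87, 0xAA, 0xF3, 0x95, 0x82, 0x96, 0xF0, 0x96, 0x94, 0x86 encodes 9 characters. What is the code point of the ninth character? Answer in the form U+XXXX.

U+16506

Offset 0: leading byte 0xF0 = 11110000 → 4-byte char #1 = F0 9C 9F A0.
Offset 4: leading byte 0xEC = 11101100 → 3-byte char #2 = EC BF B5.
Offset 7: leading byte 0xE6 = 11100110 → 3-byte char #3 = E6 85 AA.
Offset 10: leading byte 0xEF = 11101111 → 3-byte char #4 = EF B2 8C.
Offset 13: leading byte 0xE1 = 11100001 → 3-byte char #5 = E1 B7 96.
Offset 16: leading byte 0xEE = 11101110 → 3-byte char #6 = EE B0 A8.
Offset 19: leading byte 0xF3 = 11110011 → 4-byte char #7 = F3 BC 87 AA.
Offset 23: leading byte 0xF3 = 11110011 → 4-byte char #8 = F3 95 82 96.
Offset 27: leading byte 0xF0 = 11110000 → 4-byte char #9 = F0 96 94 86.
Leading byte 0xF0 = 11110000 matches 11110xxx → 4-byte sequence.
Byte 1: 0xF0 = 11110000, payload 000 (3 bits).
Byte 2: 0x96 = 10010110 (10xxxxxx ✓), payload 010110.
Byte 3: 0x94 = 10010100 (10xxxxxx ✓), payload 010100.
Byte 4: 0x86 = 10000110 (10xxxxxx ✓), payload 000110.
Concatenate: 000010110010100000110 = 0x16506 (21 bits → U+16506).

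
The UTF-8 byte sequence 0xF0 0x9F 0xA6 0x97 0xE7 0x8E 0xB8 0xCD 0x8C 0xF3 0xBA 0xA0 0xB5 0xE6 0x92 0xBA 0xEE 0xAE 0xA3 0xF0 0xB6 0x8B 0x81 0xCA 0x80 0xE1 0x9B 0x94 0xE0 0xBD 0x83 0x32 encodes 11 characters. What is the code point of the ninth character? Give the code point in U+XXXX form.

U+16D4

Offset 0: leading byte 0xF0 = 11110000 → 4-byte char #1 = F0 9F A6 97.
Offset 4: leading byte 0xE7 = 11100111 → 3-byte char #2 = E7 8E B8.
Offset 7: leading byte 0xCD = 11001101 → 2-byte char #3 = CD 8C.
Offset 9: leading byte 0xF3 = 11110011 → 4-byte char #4 = F3 BA A0 B5.
Offset 13: leading byte 0xE6 = 11100110 → 3-byte char #5 = E6 92 BA.
Offset 16: leading byte 0xEE = 11101110 → 3-byte char #6 = EE AE A3.
Offset 19: leading byte 0xF0 = 11110000 → 4-byte char #7 = F0 B6 8B 81.
Offset 23: leading byte 0xCA = 11001010 → 2-byte char #8 = CA 80.
Offset 25: leading byte 0xE1 = 11100001 → 3-byte char #9 = E1 9B 94.
Leading byte 0xE1 = 11100001 matches 1110xxxx → 3-byte sequence.
Byte 1: 0xE1 = 11100001, payload 0001 (4 bits).
Byte 2: 0x9B = 10011011 (10xxxxxx ✓), payload 011011.
Byte 3: 0x94 = 10010100 (10xxxxxx ✓), payload 010100.
Concatenate: 0001011011010100 = 0x16D4 (16 bits → U+16D4).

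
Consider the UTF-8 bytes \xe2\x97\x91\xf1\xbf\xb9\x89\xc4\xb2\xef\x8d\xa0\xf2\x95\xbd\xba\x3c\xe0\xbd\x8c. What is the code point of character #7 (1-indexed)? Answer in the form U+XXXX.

Offset 0: leading byte 0xE2 = 11100010 → 3-byte char #1 = E2 97 91.
Offset 3: leading byte 0xF1 = 11110001 → 4-byte char #2 = F1 BF B9 89.
Offset 7: leading byte 0xC4 = 11000100 → 2-byte char #3 = C4 B2.
Offset 9: leading byte 0xEF = 11101111 → 3-byte char #4 = EF 8D A0.
Offset 12: leading byte 0xF2 = 11110010 → 4-byte char #5 = F2 95 BD BA.
Offset 16: leading byte 0x3C = 00111100 → 1-byte char #6 = 3C.
Offset 17: leading byte 0xE0 = 11100000 → 3-byte char #7 = E0 BD 8C.
Leading byte 0xE0 = 11100000 matches 1110xxxx → 3-byte sequence.
Byte 1: 0xE0 = 11100000, payload 0000 (4 bits).
Byte 2: 0xBD = 10111101 (10xxxxxx ✓), payload 111101.
Byte 3: 0x8C = 10001100 (10xxxxxx ✓), payload 001100.
Concatenate: 0000111101001100 = 0xF4C (16 bits → U+0F4C).

U+0F4C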